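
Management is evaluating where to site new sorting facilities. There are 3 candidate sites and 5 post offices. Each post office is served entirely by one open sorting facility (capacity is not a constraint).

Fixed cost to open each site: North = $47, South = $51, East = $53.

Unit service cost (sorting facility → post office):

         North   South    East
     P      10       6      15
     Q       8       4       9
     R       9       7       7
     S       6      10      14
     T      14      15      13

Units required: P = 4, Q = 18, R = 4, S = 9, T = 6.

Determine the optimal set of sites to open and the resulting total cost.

For any fixed open set, each post office goes to its cheapest open site; total = fixed + service.
{South}: P→South 6·4=24, Q→South 4·18=72, R→South 7·4=28, S→South 10·9=90, T→South 15·6=90. Service 304; fixed 51; total 355.
{North, South}: service 262 + fixed 98 = 360
{South, East}: service 292 + fixed 104 = 396
{North, South, East}: service 256 + fixed 151 = 407
(All 7 nonempty subsets were checked; South only is lowest.)

Open South only; minimum total cost 355.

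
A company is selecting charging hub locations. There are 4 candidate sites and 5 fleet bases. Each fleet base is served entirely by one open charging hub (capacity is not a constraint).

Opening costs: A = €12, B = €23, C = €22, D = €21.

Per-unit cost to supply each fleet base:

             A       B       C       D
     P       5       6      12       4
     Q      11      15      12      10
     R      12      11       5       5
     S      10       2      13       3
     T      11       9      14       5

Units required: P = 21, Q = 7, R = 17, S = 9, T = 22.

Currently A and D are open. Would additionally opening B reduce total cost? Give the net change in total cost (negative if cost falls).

Current service cost with {A, D}: 376.
Adding B: each fleet base re-picks its cheapest; new service cost 367, saving 9.
Extra fixed cost: 23. Net change = 23 − 9 = 14.
(Totals: 409 → 423.)

No — net change +14 (cost rises by 14).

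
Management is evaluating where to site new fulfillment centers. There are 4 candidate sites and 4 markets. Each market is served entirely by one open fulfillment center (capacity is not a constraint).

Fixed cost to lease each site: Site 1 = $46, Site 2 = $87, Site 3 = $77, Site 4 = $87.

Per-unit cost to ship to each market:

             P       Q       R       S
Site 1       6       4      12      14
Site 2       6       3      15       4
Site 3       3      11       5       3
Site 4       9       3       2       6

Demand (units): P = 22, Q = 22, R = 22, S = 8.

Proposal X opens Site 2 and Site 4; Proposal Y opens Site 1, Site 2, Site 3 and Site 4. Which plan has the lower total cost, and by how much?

Proposal X is cheaper by 49.

Proposal X: {Site 2, Site 4}: P→Site 2 6·22=132, Q→Site 2 3·22=66, R→Site 4 2·22=44, S→Site 2 4·8=32. Service 274; fixed 174; total 448.
Proposal Y: {Site 1, Site 2, Site 3, Site 4}: P→Site 3 3·22=66, Q→Site 2 3·22=66, R→Site 4 2·22=44, S→Site 3 3·8=24. Service 200; fixed 297; total 497.
Difference: |448 − 497| = 49.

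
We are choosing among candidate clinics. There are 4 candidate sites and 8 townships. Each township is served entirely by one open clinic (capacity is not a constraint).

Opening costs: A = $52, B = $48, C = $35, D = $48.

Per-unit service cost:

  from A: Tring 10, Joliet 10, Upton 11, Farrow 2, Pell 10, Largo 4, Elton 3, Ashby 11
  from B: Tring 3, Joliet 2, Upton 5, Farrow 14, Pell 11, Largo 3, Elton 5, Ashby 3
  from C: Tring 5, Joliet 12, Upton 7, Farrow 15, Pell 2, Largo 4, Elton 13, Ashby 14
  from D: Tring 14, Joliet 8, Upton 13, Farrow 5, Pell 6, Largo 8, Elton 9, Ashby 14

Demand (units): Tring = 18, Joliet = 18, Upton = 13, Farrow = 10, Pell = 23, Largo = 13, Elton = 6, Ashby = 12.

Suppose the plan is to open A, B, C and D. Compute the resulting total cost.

Total cost: 497

Each township is assigned to its cheapest site among the open ones.
{A, B, C, D}: Tring→B 3·18=54, Joliet→B 2·18=36, Upton→B 5·13=65, Farrow→A 2·10=20, Pell→C 2·23=46, Largo→B 3·13=39, Elton→A 3·6=18, Ashby→B 3·12=36. Service 314; fixed 183; total 497.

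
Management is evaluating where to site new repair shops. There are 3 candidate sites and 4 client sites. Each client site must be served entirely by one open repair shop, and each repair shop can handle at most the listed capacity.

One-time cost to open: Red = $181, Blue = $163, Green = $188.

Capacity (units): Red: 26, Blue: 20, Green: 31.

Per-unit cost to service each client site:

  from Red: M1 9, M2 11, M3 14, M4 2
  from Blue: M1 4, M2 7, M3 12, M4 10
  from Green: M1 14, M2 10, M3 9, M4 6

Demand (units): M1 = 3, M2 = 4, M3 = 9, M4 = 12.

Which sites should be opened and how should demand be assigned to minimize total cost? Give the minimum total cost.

Open {Green}: M1→Green 14·3=42, M2→Green 10·4=40, M3→Green 9·9=81, M4→Green 6·12=72.
Loads: Green carries 28/31. Service 235; fixed 188; total 423.
Next best feasible plan costs 516.

Minimum total cost: 423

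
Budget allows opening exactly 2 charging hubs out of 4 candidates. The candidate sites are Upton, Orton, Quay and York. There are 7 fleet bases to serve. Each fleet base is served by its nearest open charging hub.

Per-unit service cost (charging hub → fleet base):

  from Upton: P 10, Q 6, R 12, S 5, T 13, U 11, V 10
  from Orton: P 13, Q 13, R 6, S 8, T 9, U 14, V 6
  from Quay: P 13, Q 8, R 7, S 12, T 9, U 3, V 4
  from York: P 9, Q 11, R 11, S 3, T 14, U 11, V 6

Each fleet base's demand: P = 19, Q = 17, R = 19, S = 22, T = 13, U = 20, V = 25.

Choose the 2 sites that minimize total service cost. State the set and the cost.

Choose Quay and York; total service cost 783.

With exactly 2 open, each fleet base uses its cheapest among the chosen.
{Quay, York}: P→York 9·19=171, Q→Quay 8·17=136, R→Quay 7·19=133, S→York 3·22=66, T→Quay 9·13=117, U→Quay 3·20=60, V→Quay 4·25=100. Service cost 783.
{Upton, Quay}: service cost 812
{Orton, Quay}: service cost 950
Among all 6 size-2 choices, {Quay, York} is lowest.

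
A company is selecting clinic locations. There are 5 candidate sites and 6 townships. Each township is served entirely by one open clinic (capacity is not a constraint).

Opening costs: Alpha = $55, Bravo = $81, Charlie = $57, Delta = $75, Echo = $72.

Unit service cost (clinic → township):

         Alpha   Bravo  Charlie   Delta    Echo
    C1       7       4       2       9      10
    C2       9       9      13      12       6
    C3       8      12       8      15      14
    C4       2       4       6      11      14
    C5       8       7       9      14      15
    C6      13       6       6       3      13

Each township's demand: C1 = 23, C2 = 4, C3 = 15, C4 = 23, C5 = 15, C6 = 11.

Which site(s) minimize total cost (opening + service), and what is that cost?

For any fixed open set, each township goes to its cheapest open site; total = fixed + service.
{Alpha, Charlie}: C1→Charlie 2·23=46, C2→Alpha 9·4=36, C3→Alpha 8·15=120, C4→Alpha 2·23=46, C5→Alpha 8·15=120, C6→Charlie 6·11=66. Service 434; fixed 112; total 546.
{Alpha, Charlie, Delta}: service 401 + fixed 187 = 588
{Alpha, Bravo}: service 465 + fixed 136 = 601
{Alpha, Bravo, Charlie, Delta, Echo}: service 374 + fixed 340 = 714
No other subset beats 546.

Open Alpha and Charlie; minimum total cost 546.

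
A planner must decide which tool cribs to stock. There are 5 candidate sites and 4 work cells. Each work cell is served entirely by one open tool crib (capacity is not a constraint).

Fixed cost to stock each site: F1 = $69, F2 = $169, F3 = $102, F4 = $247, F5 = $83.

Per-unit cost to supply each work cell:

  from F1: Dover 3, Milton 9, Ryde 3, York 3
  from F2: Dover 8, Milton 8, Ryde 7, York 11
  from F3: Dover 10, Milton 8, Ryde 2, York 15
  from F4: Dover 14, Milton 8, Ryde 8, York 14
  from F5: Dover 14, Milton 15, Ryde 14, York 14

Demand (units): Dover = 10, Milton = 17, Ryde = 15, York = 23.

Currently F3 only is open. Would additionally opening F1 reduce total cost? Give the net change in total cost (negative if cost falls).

Yes — net change −277 (cost falls by 277).

Current service cost with {F3}: 611.
Adding F1: each work cell re-picks its cheapest; new service cost 265, saving 346.
Extra fixed cost: 69. Net change = 69 − 346 = -277.
(Totals: 713 → 436.)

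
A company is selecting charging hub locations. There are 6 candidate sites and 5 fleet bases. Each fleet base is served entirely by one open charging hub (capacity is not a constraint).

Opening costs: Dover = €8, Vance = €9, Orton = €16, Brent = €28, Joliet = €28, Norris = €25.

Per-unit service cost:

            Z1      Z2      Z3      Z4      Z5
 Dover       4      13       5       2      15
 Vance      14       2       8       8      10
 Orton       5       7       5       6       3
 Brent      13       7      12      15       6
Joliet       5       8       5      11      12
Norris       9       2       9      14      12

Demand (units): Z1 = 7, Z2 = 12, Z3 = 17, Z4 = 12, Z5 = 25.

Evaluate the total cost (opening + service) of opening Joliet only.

Total cost: 676

Each fleet base is assigned to its cheapest site among the open ones.
{Joliet}: Z1→Joliet 5·7=35, Z2→Joliet 8·12=96, Z3→Joliet 5·17=85, Z4→Joliet 11·12=132, Z5→Joliet 12·25=300. Service 648; fixed 28; total 676.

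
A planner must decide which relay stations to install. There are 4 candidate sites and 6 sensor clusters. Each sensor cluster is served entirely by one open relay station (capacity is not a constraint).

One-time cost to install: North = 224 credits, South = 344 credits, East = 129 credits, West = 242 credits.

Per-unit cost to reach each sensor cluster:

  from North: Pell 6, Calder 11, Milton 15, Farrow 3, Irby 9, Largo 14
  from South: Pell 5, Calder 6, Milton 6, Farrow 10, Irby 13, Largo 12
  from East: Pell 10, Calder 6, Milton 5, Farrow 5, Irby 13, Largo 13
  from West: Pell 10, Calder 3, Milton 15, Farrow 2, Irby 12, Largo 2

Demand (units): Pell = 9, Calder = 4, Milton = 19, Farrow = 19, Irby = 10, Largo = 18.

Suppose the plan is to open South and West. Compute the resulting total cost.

Each sensor cluster is assigned to its cheapest site among the open ones.
{South, West}: Pell→South 5·9=45, Calder→West 3·4=12, Milton→South 6·19=114, Farrow→West 2·19=38, Irby→West 12·10=120, Largo→West 2·18=36. Service 365; fixed 586; total 951.

Total cost: 951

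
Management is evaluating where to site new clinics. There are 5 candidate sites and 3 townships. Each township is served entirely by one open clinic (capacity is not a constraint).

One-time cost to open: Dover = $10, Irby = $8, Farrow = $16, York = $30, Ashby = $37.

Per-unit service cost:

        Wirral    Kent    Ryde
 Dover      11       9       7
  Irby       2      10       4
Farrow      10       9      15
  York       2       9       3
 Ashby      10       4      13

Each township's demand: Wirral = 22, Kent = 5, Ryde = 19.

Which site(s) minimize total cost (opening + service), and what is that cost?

Open York only; minimum total cost 176.

For any fixed open set, each township goes to its cheapest open site; total = fixed + service.
{York}: Wirral→York 2·22=44, Kent→York 9·5=45, Ryde→York 3·19=57. Service 146; fixed 30; total 176.
{Irby}: Wirral→Irby 2·22=44, Kent→Irby 10·5=50, Ryde→Irby 4·19=76. Service 170; fixed 8; total 178.
{Dover, Irby}: service 165 + fixed 18 = 183
{Dover, Irby, Farrow, York, Ashby}: service 121 + fixed 101 = 222
No other subset beats 176.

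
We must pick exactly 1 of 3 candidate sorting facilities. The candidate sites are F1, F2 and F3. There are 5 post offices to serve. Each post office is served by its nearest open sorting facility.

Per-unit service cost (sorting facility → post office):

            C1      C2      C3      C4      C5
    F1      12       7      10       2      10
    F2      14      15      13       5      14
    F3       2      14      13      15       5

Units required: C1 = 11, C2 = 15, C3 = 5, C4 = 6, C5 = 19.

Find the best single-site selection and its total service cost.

With exactly 1 open, each post office uses its cheapest among the chosen.
{F3}: C1→F3 2·11=22, C2→F3 14·15=210, C3→F3 13·5=65, C4→F3 15·6=90, C5→F3 5·19=95. Service cost 482.
{F1}: service cost 489
{F2}: service cost 740
Among all 3 size-1 choices, {F3} is lowest.

Choose F3 only; total service cost 482.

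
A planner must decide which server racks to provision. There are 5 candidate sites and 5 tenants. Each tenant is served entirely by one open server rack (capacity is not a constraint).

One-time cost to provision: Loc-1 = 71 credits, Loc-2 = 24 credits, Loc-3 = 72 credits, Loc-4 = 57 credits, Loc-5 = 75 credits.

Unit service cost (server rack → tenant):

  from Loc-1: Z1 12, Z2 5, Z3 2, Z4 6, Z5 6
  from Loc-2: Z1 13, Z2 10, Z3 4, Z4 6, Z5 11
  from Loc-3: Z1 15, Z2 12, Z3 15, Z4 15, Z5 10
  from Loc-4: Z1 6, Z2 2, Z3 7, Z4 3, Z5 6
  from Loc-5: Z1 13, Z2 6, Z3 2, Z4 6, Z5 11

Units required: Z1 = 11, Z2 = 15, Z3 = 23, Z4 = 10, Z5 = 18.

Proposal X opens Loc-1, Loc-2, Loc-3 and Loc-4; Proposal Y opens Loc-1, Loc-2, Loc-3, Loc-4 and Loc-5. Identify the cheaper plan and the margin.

Proposal X: {Loc-1, Loc-2, Loc-3, Loc-4}: Z1→Loc-4 6·11=66, Z2→Loc-4 2·15=30, Z3→Loc-1 2·23=46, Z4→Loc-4 3·10=30, Z5→Loc-1 6·18=108. Service 280; fixed 224; total 504.
Proposal Y: {Loc-1, Loc-2, Loc-3, Loc-4, Loc-5}: Z1→Loc-4 6·11=66, Z2→Loc-4 2·15=30, Z3→Loc-1 2·23=46, Z4→Loc-4 3·10=30, Z5→Loc-1 6·18=108. Service 280; fixed 299; total 579.
Difference: |504 − 579| = 75.

Proposal X is cheaper by 75.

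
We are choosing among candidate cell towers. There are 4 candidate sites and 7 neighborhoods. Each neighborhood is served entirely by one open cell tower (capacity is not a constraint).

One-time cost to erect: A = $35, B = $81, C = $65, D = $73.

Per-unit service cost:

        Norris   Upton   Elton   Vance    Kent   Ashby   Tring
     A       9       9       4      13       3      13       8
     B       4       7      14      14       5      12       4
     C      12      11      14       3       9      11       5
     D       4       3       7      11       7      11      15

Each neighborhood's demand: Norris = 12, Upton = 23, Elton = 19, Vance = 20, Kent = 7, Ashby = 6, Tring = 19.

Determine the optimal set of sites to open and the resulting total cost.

Open A, C and D; minimum total cost 608.

For any fixed open set, each neighborhood goes to its cheapest open site; total = fixed + service.
{A, C, D}: Norris→D 4·12=48, Upton→D 3·23=69, Elton→A 4·19=76, Vance→C 3·20=60, Kent→A 3·7=21, Ashby→C 11·6=66, Tring→C 5·19=95. Service 435; fixed 173; total 608.
{C, D}: service 520 + fixed 138 = 658
{A, B, C, D}: Norris→B 4·12=48, Upton→D 3·23=69, Elton→A 4·19=76, Vance→C 3·20=60, Kent→A 3·7=21, Ashby→C 11·6=66, Tring→B 4·19=76. Service 416; fixed 254; total 670.
{A}: service 902 + fixed 35 = 937
(All 15 nonempty subsets were checked; A, C and D is lowest.)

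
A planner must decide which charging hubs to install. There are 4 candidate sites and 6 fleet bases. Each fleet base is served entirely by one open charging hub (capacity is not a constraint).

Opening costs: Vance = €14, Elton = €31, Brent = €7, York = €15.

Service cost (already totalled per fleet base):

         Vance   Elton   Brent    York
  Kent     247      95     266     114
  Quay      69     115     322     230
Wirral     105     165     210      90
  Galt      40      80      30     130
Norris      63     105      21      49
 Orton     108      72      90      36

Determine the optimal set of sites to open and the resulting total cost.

For any fixed open set, each fleet base goes to its cheapest open site; total = fixed + service.
{Vance, Brent, York}: Kent→York 114, Quay→Vance 69, Wirral→York 90, Galt→Brent 30, Norris→Brent 21, Orton→York 36. Service 360; fixed 36; total 396.
{Vance, Elton, Brent, York}: Kent→Elton 95, Quay→Vance 69, Wirral→York 90, Galt→Brent 30, Norris→Brent 21, Orton→York 36. Service 341; fixed 67; total 408.
{Vance, York}: Kent→York 114, Quay→Vance 69, Wirral→York 90, Galt→Vance 40, Norris→York 49, Orton→York 36. Service 398; fixed 29; total 427.
{Brent}: Kent→Brent 266, Quay→Brent 322, Wirral→Brent 210, Galt→Brent 30, Norris→Brent 21, Orton→Brent 90. Service 939; fixed 7; total 946.
(All 15 nonempty subsets were checked; Vance, Brent and York is lowest.)

Open Vance, Brent and York; minimum total cost 396.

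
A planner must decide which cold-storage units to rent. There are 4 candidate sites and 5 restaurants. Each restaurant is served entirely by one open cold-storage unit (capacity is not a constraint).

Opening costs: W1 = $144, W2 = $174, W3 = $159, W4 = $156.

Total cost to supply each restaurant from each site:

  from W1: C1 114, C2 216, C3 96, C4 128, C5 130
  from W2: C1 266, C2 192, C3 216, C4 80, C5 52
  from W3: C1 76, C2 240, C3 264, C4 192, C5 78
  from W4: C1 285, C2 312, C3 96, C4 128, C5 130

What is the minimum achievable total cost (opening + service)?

For any fixed open set, each restaurant goes to its cheapest open site; total = fixed + service.
{W1}: C1→W1 114, C2→W1 216, C3→W1 96, C4→W1 128, C5→W1 130. Service 684; fixed 144; total 828.
{W1, W2}: service 534 + fixed 318 = 852
{W1, W3}: service 594 + fixed 303 = 897
{W1, W2, W3, W4}: service 496 + fixed 633 = 1129
No other subset beats 828.

Minimum total cost: 828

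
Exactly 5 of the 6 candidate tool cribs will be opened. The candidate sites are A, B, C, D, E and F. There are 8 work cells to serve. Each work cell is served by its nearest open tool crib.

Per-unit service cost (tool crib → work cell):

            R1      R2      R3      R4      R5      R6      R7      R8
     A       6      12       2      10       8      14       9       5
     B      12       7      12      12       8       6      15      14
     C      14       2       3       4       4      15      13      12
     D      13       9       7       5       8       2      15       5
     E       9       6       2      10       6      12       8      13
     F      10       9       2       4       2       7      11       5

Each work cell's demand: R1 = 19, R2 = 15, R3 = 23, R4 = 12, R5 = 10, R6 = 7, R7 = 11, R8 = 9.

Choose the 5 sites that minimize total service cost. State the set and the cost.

Choose A, C, D, E and F; total service cost 405.

With exactly 5 open, each work cell uses its cheapest among the chosen.
{A, C, D, E, F}: R1→A 6·19=114, R2→C 2·15=30, R3→A 2·23=46, R4→C 4·12=48, R5→F 2·10=20, R6→D 2·7=14, R7→E 8·11=88, R8→A 5·9=45. Service cost 405.
{A, B, C, D, F}: service cost 416
{A, B, C, D, E}: service cost 425
Among all 6 size-5 choices, {A, C, D, E, F} is lowest.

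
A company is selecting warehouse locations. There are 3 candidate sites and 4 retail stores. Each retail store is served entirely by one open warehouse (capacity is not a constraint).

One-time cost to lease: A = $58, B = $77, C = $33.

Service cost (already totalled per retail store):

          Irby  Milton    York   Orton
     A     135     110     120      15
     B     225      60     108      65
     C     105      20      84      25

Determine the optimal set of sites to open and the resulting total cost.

For any fixed open set, each retail store goes to its cheapest open site; total = fixed + service.
{C}: Irby→C 105, Milton→C 20, York→C 84, Orton→C 25. Service 234; fixed 33; total 267.
{A, C}: service 224 + fixed 91 = 315
{B, C}: service 234 + fixed 110 = 344
{A, B, C}: service 224 + fixed 168 = 392
No other subset beats 267.

Open C only; minimum total cost 267.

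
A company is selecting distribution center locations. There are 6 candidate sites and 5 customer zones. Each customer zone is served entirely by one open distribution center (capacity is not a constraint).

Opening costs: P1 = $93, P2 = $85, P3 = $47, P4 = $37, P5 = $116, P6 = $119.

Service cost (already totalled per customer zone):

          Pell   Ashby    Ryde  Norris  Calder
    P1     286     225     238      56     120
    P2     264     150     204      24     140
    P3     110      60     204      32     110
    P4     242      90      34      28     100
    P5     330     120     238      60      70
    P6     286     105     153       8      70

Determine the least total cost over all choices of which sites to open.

Minimum total cost: 416

For any fixed open set, each customer zone goes to its cheapest open site; total = fixed + service.
{P3, P4}: Pell→P3 110, Ashby→P3 60, Ryde→P4 34, Norris→P4 28, Calder→P4 100. Service 332; fixed 84; total 416.
{P3, P4, P6}: Pell→P3 110, Ashby→P3 60, Ryde→P4 34, Norris→P6 8, Calder→P6 70. Service 282; fixed 203; total 485.
{P2, P3, P4}: Pell→P3 110, Ashby→P3 60, Ryde→P4 34, Norris→P2 24, Calder→P4 100. Service 328; fixed 169; total 497.
{P1, P2, P3, P4, P5, P6}: service 282 + fixed 497 = 779
No other subset beats 416.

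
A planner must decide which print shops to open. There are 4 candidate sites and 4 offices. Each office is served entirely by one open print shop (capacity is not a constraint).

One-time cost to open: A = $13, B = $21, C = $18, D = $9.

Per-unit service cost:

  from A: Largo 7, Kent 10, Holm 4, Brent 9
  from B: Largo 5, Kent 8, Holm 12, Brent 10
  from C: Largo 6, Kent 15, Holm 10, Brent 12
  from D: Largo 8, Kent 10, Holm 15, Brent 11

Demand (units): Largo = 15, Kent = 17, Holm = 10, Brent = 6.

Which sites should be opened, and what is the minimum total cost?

For any fixed open set, each office goes to its cheapest open site; total = fixed + service.
{A, B}: Largo→B 5·15=75, Kent→B 8·17=136, Holm→A 4·10=40, Brent→A 9·6=54. Service 305; fixed 34; total 339.
{A, B, D}: service 305 + fixed 43 = 348
{A, B, C}: Largo→B 5·15=75, Kent→B 8·17=136, Holm→A 4·10=40, Brent→A 9·6=54. Service 305; fixed 52; total 357.
{A, B, C, D}: service 305 + fixed 61 = 366
No other subset beats 339.

Open A and B; minimum total cost 339.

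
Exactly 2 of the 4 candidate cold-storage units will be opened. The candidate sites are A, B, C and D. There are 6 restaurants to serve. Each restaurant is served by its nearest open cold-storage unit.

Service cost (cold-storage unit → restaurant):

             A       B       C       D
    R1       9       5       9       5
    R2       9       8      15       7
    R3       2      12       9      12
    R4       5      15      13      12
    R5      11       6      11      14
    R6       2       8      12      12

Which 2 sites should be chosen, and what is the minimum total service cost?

With exactly 2 open, each restaurant uses its cheapest among the chosen.
{A, B}: R1→B 5, R2→B 8, R3→A 2, R4→A 5, R5→B 6, R6→A 2. Service cost 28.
{A, D}: service cost 32
{A, C}: service cost 38
Among all 6 size-2 choices, {A, B} is lowest.

Choose A and B; total service cost 28.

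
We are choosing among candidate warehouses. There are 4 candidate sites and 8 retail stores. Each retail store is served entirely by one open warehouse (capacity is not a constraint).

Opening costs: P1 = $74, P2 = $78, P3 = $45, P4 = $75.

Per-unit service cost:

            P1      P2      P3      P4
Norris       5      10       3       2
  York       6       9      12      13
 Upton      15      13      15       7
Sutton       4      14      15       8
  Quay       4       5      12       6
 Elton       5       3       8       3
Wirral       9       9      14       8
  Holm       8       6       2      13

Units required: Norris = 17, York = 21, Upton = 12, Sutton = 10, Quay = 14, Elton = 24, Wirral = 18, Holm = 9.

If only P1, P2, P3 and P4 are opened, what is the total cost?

Total cost: 846

Each retail store is assigned to its cheapest site among the open ones.
{P1, P2, P3, P4}: Norris→P4 2·17=34, York→P1 6·21=126, Upton→P4 7·12=84, Sutton→P1 4·10=40, Quay→P1 4·14=56, Elton→P2 3·24=72, Wirral→P4 8·18=144, Holm→P3 2·9=18. Service 574; fixed 272; total 846.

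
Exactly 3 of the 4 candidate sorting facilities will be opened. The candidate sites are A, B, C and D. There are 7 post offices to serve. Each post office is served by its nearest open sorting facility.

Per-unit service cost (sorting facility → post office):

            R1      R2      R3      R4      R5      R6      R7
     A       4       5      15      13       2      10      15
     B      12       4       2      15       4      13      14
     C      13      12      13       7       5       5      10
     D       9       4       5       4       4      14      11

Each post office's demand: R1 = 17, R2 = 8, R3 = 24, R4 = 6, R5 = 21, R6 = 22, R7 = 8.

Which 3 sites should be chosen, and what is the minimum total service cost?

With exactly 3 open, each post office uses its cheapest among the chosen.
{A, B, C}: R1→A 4·17=68, R2→B 4·8=32, R3→B 2·24=48, R4→C 7·6=42, R5→A 2·21=42, R6→C 5·22=110, R7→C 10·8=80. Service cost 422.
{A, C, D}: service cost 476
{A, B, D}: service cost 522
Among all 4 size-3 choices, {A, B, C} is lowest.

Choose A, B and C; total service cost 422.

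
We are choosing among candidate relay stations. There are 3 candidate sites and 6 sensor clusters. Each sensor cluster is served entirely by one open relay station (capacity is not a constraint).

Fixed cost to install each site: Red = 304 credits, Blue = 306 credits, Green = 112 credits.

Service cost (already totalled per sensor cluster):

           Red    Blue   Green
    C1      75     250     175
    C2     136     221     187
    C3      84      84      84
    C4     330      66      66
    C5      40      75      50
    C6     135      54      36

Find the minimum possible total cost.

For any fixed open set, each sensor cluster goes to its cheapest open site; total = fixed + service.
{Green}: C1→Green 175, C2→Green 187, C3→Green 84, C4→Green 66, C5→Green 50, C6→Green 36. Service 598; fixed 112; total 710.
{Red, Green}: service 437 + fixed 416 = 853
{Blue, Green}: service 598 + fixed 418 = 1016
{Red, Blue, Green}: C1→Red 75, C2→Red 136, C3→Red 84, C4→Blue 66, C5→Red 40, C6→Green 36. Service 437; fixed 722; total 1159.
No other subset beats 710.

Minimum total cost: 710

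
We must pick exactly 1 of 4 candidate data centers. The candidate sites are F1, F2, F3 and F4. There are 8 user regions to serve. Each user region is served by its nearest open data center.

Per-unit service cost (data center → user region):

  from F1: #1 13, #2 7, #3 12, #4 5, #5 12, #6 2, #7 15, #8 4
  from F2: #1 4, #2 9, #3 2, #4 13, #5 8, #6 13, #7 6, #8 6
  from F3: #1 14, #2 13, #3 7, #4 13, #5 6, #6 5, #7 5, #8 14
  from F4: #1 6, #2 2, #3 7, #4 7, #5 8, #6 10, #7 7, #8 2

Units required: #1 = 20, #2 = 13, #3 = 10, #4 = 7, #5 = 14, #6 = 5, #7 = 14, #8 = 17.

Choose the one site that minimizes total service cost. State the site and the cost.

With exactly 1 open, each user region uses its cheapest among the chosen.
{F4}: #1→F4 6·20=120, #2→F4 2·13=26, #3→F4 7·10=70, #4→F4 7·7=49, #5→F4 8·14=112, #6→F4 10·5=50, #7→F4 7·14=98, #8→F4 2·17=34. Service cost 559.
{F2}: service cost 671
{F1}: service cost 962
Among all 4 size-1 choices, {F4} is lowest.

Choose F4 only; total service cost 559.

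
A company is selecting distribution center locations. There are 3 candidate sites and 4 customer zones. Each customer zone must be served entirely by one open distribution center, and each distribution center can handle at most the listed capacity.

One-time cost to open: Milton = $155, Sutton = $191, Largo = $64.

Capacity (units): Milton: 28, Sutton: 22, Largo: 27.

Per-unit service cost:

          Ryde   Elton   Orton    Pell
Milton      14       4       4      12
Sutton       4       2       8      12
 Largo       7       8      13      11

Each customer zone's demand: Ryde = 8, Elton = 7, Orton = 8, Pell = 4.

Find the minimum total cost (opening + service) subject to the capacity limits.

Open {Largo}: Ryde→Largo 7·8=56, Elton→Largo 8·7=56, Orton→Largo 13·8=104, Pell→Largo 11·4=44.
Loads: Largo carries 27/27. Service 260; fixed 64; total 324.
Next best feasible plan costs 375.

Minimum total cost: 324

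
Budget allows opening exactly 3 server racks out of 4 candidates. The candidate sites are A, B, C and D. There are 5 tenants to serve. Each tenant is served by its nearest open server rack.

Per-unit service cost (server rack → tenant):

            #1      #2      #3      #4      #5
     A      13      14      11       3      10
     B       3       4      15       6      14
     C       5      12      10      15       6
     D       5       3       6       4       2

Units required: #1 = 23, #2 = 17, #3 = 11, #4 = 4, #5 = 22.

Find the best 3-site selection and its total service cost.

With exactly 3 open, each tenant uses its cheapest among the chosen.
{A, B, D}: #1→B 3·23=69, #2→D 3·17=51, #3→D 6·11=66, #4→A 3·4=12, #5→D 2·22=44. Service cost 242.
{B, C, D}: service cost 246
{A, C, D}: service cost 288
Among all 4 size-3 choices, {A, B, D} is lowest.

Choose A, B and D; total service cost 242.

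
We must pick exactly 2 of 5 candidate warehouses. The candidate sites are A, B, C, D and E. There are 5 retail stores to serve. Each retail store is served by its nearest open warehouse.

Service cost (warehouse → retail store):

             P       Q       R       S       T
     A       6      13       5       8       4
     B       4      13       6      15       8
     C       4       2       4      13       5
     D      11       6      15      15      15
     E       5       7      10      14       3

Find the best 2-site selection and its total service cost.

Choose A and C; total service cost 22.

With exactly 2 open, each retail store uses its cheapest among the chosen.
{A, C}: P→C 4, Q→C 2, R→C 4, S→A 8, T→A 4. Service cost 22.
{C, E}: service cost 26
{A, E}: service cost 28
Among all 10 size-2 choices, {A, C} is lowest.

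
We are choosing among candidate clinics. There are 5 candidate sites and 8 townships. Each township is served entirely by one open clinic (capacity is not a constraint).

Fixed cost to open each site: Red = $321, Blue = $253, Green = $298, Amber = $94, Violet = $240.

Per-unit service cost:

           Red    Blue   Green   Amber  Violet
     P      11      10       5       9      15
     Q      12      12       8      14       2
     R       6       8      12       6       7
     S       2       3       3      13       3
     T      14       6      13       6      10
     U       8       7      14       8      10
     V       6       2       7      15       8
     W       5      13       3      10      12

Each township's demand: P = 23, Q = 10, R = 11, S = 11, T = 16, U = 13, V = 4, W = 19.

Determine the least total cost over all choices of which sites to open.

Minimum total cost: 971

For any fixed open set, each township goes to its cheapest open site; total = fixed + service.
{Green, Amber}: P→Green 5·23=115, Q→Green 8·10=80, R→Amber 6·11=66, S→Green 3·11=33, T→Amber 6·16=96, U→Amber 8·13=104, V→Green 7·4=28, W→Green 3·19=57. Service 579; fixed 392; total 971.
{Amber, Violet}: service 748 + fixed 334 = 1082
{Amber}: P→Amber 9·23=207, Q→Amber 14·10=140, R→Amber 6·11=66, S→Amber 13·11=143, T→Amber 6·16=96, U→Amber 8·13=104, V→Amber 15·4=60, W→Amber 10·19=190. Service 1006; fixed 94; total 1100.
{Red, Blue, Green, Amber, Violet}: P→Green 5·23=115, Q→Violet 2·10=20, R→Red 6·11=66, S→Red 2·11=22, T→Blue 6·16=96, U→Blue 7·13=91, V→Blue 2·4=8, W→Green 3·19=57. Service 475; fixed 1206; total 1681.
No other subset beats 971.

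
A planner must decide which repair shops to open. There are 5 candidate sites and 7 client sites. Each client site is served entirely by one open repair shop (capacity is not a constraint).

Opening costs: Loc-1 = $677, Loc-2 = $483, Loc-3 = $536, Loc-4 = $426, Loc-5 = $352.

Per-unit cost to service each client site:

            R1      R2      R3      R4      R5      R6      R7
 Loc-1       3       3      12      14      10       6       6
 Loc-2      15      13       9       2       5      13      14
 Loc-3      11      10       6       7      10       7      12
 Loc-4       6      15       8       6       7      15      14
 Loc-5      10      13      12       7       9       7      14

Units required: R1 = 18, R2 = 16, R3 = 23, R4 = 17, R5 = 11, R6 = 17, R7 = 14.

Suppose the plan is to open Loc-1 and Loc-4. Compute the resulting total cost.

Each client site is assigned to its cheapest site among the open ones.
{Loc-1, Loc-4}: R1→Loc-1 3·18=54, R2→Loc-1 3·16=48, R3→Loc-4 8·23=184, R4→Loc-4 6·17=102, R5→Loc-4 7·11=77, R6→Loc-1 6·17=102, R7→Loc-1 6·14=84. Service 651; fixed 1103; total 1754.

Total cost: 1754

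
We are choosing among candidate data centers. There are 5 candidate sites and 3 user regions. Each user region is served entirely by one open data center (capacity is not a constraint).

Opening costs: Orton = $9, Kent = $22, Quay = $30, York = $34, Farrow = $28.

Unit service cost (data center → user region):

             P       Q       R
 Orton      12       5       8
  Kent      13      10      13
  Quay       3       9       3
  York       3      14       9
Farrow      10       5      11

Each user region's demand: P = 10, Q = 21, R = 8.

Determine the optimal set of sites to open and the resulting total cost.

For any fixed open set, each user region goes to its cheapest open site; total = fixed + service.
{Orton, Quay}: P→Quay 3·10=30, Q→Orton 5·21=105, R→Quay 3·8=24. Service 159; fixed 39; total 198.
{Quay, Farrow}: service 159 + fixed 58 = 217
{Orton, Kent, Quay}: P→Quay 3·10=30, Q→Orton 5·21=105, R→Quay 3·8=24. Service 159; fixed 61; total 220.
{Orton, Kent, Quay, York, Farrow}: P→Quay 3·10=30, Q→Orton 5·21=105, R→Quay 3·8=24. Service 159; fixed 123; total 282.
No other subset beats 198.

Open Orton and Quay; minimum total cost 198.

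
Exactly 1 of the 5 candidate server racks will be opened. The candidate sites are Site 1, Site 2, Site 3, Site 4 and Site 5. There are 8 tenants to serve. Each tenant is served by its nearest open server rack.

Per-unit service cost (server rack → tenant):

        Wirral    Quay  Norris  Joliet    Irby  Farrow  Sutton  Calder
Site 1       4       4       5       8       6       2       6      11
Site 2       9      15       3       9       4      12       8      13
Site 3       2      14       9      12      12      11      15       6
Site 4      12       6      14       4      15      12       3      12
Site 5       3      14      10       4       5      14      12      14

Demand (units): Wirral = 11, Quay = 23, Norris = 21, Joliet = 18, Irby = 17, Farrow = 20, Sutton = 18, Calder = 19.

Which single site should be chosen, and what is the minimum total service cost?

With exactly 1 open, each tenant uses its cheapest among the chosen.
{Site 1}: Wirral→Site 1 4·11=44, Quay→Site 1 4·23=92, Norris→Site 1 5·21=105, Joliet→Site 1 8·18=144, Irby→Site 1 6·17=102, Farrow→Site 1 2·20=40, Sutton→Site 1 6·18=108, Calder→Site 1 11·19=209. Service cost 844.
{Site 2}: service cost 1368
{Site 4}: service cost 1413
Among all 5 size-1 choices, {Site 1} is lowest.

Choose Site 1 only; total service cost 844.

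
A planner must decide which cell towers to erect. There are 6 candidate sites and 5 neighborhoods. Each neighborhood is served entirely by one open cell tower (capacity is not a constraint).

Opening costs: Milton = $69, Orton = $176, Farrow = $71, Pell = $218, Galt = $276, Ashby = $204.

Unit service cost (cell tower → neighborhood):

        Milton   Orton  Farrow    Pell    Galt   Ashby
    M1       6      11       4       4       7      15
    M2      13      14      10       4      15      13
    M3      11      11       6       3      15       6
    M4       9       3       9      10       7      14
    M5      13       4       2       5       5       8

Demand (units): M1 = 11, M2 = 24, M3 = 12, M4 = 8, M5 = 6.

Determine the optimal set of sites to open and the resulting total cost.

Open Pell only; minimum total cost 504.

For any fixed open set, each neighborhood goes to its cheapest open site; total = fixed + service.
{Pell}: M1→Pell 4·11=44, M2→Pell 4·24=96, M3→Pell 3·12=36, M4→Pell 10·8=80, M5→Pell 5·6=30. Service 286; fixed 218; total 504.
{Farrow}: M1→Farrow 4·11=44, M2→Farrow 10·24=240, M3→Farrow 6·12=72, M4→Farrow 9·8=72, M5→Farrow 2·6=12. Service 440; fixed 71; total 511.
{Farrow, Pell}: service 260 + fixed 289 = 549
{Milton, Orton, Farrow, Pell, Galt, Ashby}: service 212 + fixed 1014 = 1226
No other subset beats 504.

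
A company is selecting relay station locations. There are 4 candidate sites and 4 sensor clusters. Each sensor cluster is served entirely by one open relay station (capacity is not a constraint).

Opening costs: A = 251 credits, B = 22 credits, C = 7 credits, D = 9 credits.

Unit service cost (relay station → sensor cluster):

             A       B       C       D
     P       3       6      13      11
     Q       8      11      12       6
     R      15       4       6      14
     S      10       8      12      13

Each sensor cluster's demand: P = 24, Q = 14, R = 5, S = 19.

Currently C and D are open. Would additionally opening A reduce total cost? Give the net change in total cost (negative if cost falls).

No — net change +21 (cost rises by 21).

Current service cost with {C, D}: 606.
Adding A: each sensor cluster re-picks its cheapest; new service cost 376, saving 230.
Extra fixed cost: 251. Net change = 251 − 230 = 21.
(Totals: 622 → 643.)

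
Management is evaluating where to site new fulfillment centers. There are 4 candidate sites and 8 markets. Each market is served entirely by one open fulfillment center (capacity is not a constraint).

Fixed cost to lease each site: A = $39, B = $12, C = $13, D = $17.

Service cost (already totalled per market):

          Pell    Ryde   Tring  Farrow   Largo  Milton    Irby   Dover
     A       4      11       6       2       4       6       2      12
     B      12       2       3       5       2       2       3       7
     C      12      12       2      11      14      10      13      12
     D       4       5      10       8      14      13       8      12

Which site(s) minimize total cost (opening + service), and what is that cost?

Open B only; minimum total cost 48.

For any fixed open set, each market goes to its cheapest open site; total = fixed + service.
{B}: Pell→B 12, Ryde→B 2, Tring→B 3, Farrow→B 5, Largo→B 2, Milton→B 2, Irby→B 3, Dover→B 7. Service 36; fixed 12; total 48.
{B, D}: service 28 + fixed 29 = 57
{B, C}: service 35 + fixed 25 = 60
{A, B, C, D}: Pell→A 4, Ryde→B 2, Tring→C 2, Farrow→A 2, Largo→B 2, Milton→B 2, Irby→A 2, Dover→B 7. Service 23; fixed 81; total 104.
(All 15 nonempty subsets were checked; B only is lowest.)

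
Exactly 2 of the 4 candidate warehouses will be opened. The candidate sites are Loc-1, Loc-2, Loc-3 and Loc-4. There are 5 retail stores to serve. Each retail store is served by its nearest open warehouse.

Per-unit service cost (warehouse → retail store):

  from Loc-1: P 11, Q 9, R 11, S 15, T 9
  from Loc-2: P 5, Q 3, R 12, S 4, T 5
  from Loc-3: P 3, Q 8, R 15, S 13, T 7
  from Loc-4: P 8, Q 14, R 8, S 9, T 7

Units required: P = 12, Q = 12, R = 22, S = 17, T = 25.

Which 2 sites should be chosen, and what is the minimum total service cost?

With exactly 2 open, each retail store uses its cheapest among the chosen.
{Loc-2, Loc-4}: P→Loc-2 5·12=60, Q→Loc-2 3·12=36, R→Loc-4 8·22=176, S→Loc-2 4·17=68, T→Loc-2 5·25=125. Service cost 465.
{Loc-2, Loc-3}: service cost 529
{Loc-1, Loc-2}: service cost 531
Among all 6 size-2 choices, {Loc-2, Loc-4} is lowest.

Choose Loc-2 and Loc-4; total service cost 465.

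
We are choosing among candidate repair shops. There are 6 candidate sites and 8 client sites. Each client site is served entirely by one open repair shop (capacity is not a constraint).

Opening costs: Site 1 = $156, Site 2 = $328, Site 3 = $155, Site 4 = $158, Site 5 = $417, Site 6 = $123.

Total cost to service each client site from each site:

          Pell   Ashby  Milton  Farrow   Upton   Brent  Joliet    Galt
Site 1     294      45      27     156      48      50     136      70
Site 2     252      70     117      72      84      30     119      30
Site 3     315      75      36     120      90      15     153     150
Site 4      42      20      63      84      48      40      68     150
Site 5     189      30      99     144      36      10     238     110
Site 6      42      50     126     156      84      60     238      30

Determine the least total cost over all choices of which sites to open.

For any fixed open set, each client site goes to its cheapest open site; total = fixed + service.
{Site 4}: Pell→Site 4 42, Ashby→Site 4 20, Milton→Site 4 63, Farrow→Site 4 84, Upton→Site 4 48, Brent→Site 4 40, Joliet→Site 4 68, Galt→Site 4 150. Service 515; fixed 158; total 673.
{Site 4, Site 6}: service 395 + fixed 281 = 676
{Site 1, Site 4}: service 399 + fixed 314 = 713
{Site 1, Site 2, Site 3, Site 4, Site 5, Site 6}: service 305 + fixed 1337 = 1642
No other subset beats 673.

Minimum total cost: 673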